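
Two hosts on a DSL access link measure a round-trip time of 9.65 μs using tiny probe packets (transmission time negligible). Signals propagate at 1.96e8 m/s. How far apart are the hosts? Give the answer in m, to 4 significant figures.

945.7 m

One-way propagation = RTT/2 = 4.825 μs.
d = s × t = 196000000 × 4.825e-06 = 945.7 m.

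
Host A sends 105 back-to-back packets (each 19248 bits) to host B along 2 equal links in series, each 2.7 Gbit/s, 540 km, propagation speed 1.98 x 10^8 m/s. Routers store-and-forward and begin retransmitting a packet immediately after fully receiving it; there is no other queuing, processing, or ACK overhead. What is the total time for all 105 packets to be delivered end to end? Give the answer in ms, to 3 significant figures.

6.21 ms

Per-hop transmission t_tx = L/R = 19248/2700000000 = 0.00712889 ms.
Per-hop propagation t_prop = 540000/198000000 = 2.72727 ms.
Pipeline fill: first packet needs 2·t_tx to clear all hops; remaining 104 packets each add one t_tx.
Total = (2+105-1)·t_tx + 2·t_prop = 106·0.00712889 + 2·2.72727 = 6.21 ms.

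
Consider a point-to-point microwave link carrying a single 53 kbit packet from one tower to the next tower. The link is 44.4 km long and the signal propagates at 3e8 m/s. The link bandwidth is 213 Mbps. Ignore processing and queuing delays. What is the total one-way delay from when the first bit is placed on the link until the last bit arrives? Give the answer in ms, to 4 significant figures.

0.3968 ms

L = 53000 bits.
Transmission delay = L/R = 53000 / 213000000 = 0.248826 ms.
Propagation delay = d/s = 44400 m / 300000000 m/s = 0.148 ms.
Total = 0.3968 ms.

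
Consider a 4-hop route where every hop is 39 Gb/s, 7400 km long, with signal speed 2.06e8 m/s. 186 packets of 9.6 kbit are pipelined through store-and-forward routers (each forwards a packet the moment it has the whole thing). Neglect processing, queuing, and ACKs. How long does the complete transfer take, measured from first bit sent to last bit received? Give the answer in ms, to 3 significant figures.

144 ms

Per-hop transmission t_tx = L/R = 9600/39000000000 = 0.000246154 ms.
Per-hop propagation t_prop = 7400000/206000000 = 35.9223 ms.
Pipeline fill: first packet needs 4·t_tx to clear all hops; remaining 185 packets each add one t_tx.
Total = (4+186-1)·t_tx + 4·t_prop = 189·0.000246154 + 4·35.9223 = 144 ms.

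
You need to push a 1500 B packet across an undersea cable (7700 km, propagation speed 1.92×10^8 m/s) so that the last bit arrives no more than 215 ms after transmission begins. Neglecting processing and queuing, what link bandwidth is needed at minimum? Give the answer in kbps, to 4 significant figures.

L = 12000 bits.
Propagation delay = 7700000 / 192000000 = 40.1042 ms.
Transmission budget = 215 − 40.1042 = 174.896 ms.
R ≥ L / t_tx = 12000 bits / 0.174896 s = 68.61 kbps.

68.61 kbps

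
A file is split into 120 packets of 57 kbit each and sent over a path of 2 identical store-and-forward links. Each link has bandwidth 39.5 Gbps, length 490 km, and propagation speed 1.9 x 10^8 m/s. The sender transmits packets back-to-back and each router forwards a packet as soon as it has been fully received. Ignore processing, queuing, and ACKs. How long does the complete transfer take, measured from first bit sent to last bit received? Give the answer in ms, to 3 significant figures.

Per-hop transmission t_tx = L/R = 57000/39500000000 = 0.00144304 ms.
Per-hop propagation t_prop = 490000/190000000 = 2.57895 ms.
Pipeline fill: first packet needs 2·t_tx to clear all hops; remaining 119 packets each add one t_tx.
Total = (2+120-1)·t_tx + 2·t_prop = 121·0.00144304 + 2·2.57895 = 5.33 ms.

5.33 ms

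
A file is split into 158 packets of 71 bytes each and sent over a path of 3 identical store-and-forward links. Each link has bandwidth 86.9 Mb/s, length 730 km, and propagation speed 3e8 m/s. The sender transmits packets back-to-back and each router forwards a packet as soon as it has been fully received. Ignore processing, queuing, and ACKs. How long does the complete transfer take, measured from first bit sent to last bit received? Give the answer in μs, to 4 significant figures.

Per-hop transmission t_tx = L/R = 568/86900000 = 6.53625 μs.
Per-hop propagation t_prop = 730000/300000000 = 2433.33 μs.
Pipeline fill: first packet needs 3·t_tx to clear all hops; remaining 157 packets each add one t_tx.
Total = (3+158-1)·t_tx + 3·t_prop = 160·6.53625 + 3·2433.33 = 8346 μs.

8346 μs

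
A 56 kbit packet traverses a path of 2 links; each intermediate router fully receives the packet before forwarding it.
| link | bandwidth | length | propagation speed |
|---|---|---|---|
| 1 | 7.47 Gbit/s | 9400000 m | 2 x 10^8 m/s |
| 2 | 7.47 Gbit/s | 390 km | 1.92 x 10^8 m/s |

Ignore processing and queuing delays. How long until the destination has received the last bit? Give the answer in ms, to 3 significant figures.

L = 56000 bits.
Transmission delay per hop = L/R = 56000/7470000000 = 0.00749665 ms; 2 hops → 0.0149933 ms.
Propagation delays (d/s per hop): 47, 2.03125 ms; sum = 49.0313 ms.
End-to-end = 49.0 ms.

49.0 ms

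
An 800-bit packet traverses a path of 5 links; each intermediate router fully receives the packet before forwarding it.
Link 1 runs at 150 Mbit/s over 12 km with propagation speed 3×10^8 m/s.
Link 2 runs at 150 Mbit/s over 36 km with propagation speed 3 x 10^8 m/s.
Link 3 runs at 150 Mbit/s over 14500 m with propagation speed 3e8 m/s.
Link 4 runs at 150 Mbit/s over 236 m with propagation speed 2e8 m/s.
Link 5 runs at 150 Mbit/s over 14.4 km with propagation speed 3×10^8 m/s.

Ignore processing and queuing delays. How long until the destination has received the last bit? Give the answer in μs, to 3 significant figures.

Transmission delay per hop = L/R = 800/150000000 = 5.33333 μs; 5 hops → 26.6667 μs.
Propagation delays (d/s per hop): 40, 120, 48.3333, 1.18, 48 μs; sum = 257.513 μs.
End-to-end = 284 μs.

284 μs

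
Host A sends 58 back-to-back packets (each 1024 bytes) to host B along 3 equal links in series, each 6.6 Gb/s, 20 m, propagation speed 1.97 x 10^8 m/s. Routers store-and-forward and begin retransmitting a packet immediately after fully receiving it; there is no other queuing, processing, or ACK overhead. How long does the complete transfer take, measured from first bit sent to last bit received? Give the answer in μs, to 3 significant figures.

Per-hop transmission t_tx = L/R = 8192/6600000000 = 1.24121 μs.
Per-hop propagation t_prop = 20/197000000 = 0.101523 μs.
Pipeline fill: first packet needs 3·t_tx to clear all hops; remaining 57 packets each add one t_tx.
Total = (3+58-1)·t_tx + 3·t_prop = 60·1.24121 + 3·0.101523 = 74.8 μs.

74.8 μs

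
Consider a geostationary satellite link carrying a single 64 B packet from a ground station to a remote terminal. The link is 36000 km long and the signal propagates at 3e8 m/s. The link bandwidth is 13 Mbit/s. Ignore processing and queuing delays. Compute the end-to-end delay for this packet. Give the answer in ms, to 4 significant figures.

L = 64 × 8 = 512 bits.
Transmission delay = L/R = 512 / 13000000 = 0.0393846 ms.
Propagation delay = d/s = 36000000 m / 300000000 m/s = 120 ms.
Total = 120.0 ms.

120.0 ms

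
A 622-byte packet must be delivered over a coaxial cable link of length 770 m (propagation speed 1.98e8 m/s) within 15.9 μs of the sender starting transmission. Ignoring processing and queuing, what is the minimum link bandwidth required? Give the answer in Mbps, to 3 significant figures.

L = 4976 bits.
Propagation delay = 770 / 198000000 = 3.88889 μs.
Transmission budget = 15.9 − 3.88889 = 12.0111 μs.
R ≥ L / t_tx = 4976 bits / 1.20111e-05 s = 414 Mbps.

414 Mbps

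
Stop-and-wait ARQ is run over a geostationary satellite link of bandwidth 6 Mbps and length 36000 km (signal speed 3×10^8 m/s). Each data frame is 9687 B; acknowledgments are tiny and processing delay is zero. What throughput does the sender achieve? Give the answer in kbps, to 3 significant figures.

t_tx = L/R = 77496/6000000 = 0.012916 s.
t_prop = 36000000/300000000 = 0.12 s; RTT = 0.24 s.
Cycle = t_tx + RTT = 0.252916 s.
Throughput = L / cycle = 77496 / 0.252916 = 306 kbps.

306 kbps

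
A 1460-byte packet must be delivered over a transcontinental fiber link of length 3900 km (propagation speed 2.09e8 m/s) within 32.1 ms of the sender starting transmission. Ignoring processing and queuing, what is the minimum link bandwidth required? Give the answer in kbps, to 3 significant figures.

869 kbps

L = 11680 bits.
Propagation delay = 3900000 / 209000000 = 18.6603 ms.
Transmission budget = 32.1 − 18.6603 = 13.4397 ms.
R ≥ L / t_tx = 11680 bits / 0.0134397 s = 869 kbps.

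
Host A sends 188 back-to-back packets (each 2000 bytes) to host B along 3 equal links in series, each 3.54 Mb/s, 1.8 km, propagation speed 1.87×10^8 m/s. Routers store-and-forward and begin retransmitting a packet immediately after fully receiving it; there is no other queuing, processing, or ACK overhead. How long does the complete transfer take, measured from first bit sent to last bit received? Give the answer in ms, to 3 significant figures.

859 ms

Per-hop transmission t_tx = L/R = 16000/3540000 = 4.51977 ms.
Per-hop propagation t_prop = 1800/187000000 = 0.00962567 ms.
Pipeline fill: first packet needs 3·t_tx to clear all hops; remaining 187 packets each add one t_tx.
Total = (3+188-1)·t_tx + 3·t_prop = 190·4.51977 + 3·0.00962567 = 859 ms.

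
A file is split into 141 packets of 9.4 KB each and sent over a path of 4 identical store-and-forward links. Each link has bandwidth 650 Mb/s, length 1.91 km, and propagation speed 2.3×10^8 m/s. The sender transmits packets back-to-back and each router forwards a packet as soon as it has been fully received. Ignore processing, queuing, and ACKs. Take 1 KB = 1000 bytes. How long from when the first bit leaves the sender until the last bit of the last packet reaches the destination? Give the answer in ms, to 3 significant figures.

16.7 ms

Per-hop transmission t_tx = L/R = 75200/650000000 = 0.115692 ms.
Per-hop propagation t_prop = 1910/2.3e+08 = 0.00830435 ms.
Pipeline fill: first packet needs 4·t_tx to clear all hops; remaining 140 packets each add one t_tx.
Total = (4+141-1)·t_tx + 4·t_prop = 144·0.115692 + 4·0.00830435 = 16.7 ms.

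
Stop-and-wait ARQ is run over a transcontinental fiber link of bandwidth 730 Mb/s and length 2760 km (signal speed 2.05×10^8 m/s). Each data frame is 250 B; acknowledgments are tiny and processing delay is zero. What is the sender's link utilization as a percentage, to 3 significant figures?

t_tx = L/R = 2000/730000000 = 2.73973e-06 s.
t_prop = 2760000/2.05e+08 = 0.0134634 s; RTT = 0.0269268 s.
Cycle = t_tx + RTT = 0.0269296 s.
Utilization = t_tx / cycle = 2.73973e-06/0.0269296 = 0.0102 %.

0.0102 %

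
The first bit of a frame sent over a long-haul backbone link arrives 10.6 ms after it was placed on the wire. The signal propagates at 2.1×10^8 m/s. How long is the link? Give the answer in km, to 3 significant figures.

2230 km

d = s × t_prop = 210000000 × 0.0106 = 2230 km.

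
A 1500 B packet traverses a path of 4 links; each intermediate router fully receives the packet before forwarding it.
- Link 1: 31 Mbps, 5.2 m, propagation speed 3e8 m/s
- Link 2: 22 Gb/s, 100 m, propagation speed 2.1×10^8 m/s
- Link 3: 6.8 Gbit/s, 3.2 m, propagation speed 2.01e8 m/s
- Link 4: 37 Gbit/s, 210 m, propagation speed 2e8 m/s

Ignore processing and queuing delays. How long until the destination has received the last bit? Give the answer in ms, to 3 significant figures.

L = 1500 × 8 = 12000 bits.
Transmission delays (L/R per hop): 0.387097, 0.000545455, 0.00176471, 0.000324324 ms; sum = 0.389731 ms.
Propagation delays (d/s per hop): 1.73333e-05, 0.00047619, 1.59204e-05, 0.00105 ms; sum = 0.00155944 ms.
End-to-end = 0.391 ms.

0.391 ms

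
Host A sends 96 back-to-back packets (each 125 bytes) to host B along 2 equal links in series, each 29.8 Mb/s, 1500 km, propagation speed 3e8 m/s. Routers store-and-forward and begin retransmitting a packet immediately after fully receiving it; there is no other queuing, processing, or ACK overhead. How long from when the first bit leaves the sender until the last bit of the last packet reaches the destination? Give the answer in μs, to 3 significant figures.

13300 μs

Per-hop transmission t_tx = L/R = 1000/29800000 = 33.557 μs.
Per-hop propagation t_prop = 1500000/300000000 = 5000 μs.
Pipeline fill: first packet needs 2·t_tx to clear all hops; remaining 95 packets each add one t_tx.
Total = (2+96-1)·t_tx + 2·t_prop = 97·33.557 + 2·5000 = 13300 μs.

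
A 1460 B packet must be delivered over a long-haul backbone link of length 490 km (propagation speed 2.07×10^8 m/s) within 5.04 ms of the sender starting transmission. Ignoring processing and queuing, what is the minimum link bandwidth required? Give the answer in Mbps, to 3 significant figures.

L = 11680 bits.
Propagation delay = 490000 / 2.07e+08 = 2.36715 ms.
Transmission budget = 5.04 − 2.36715 = 2.67285 ms.
R ≥ L / t_tx = 11680 bits / 0.00267285 s = 4.37 Mbps.

4.37 Mbps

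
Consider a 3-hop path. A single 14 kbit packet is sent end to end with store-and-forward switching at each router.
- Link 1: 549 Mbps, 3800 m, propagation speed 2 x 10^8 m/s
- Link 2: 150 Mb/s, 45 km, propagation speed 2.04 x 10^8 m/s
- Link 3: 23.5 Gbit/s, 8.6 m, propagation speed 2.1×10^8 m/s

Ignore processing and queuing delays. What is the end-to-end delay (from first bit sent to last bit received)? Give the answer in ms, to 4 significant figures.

0.3591 ms

L = 14000 bits.
Transmission delays (L/R per hop): 0.0255009, 0.0933333, 0.000595745 ms; sum = 0.11943 ms.
Propagation delays (d/s per hop): 0.019, 0.220588, 4.09524e-05 ms; sum = 0.239629 ms.
End-to-end = 0.3591 ms.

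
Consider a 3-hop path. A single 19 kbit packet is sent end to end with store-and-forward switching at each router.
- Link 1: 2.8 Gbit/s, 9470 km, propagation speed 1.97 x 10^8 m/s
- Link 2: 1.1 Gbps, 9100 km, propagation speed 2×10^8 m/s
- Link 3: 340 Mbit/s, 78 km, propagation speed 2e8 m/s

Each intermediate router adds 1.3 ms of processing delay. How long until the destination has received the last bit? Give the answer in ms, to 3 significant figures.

96.6 ms

L = 19000 bits.
Transmission delays (L/R per hop): 0.00678571, 0.0172727, 0.0558824 ms; sum = 0.0799408 ms.
Propagation delays (d/s per hop): 48.0711, 45.5, 0.39 ms; sum = 93.9611 ms.
Processing at 2 router(s): 2 × 1.3 ms = 2.6 ms.
End-to-end = 96.6 ms.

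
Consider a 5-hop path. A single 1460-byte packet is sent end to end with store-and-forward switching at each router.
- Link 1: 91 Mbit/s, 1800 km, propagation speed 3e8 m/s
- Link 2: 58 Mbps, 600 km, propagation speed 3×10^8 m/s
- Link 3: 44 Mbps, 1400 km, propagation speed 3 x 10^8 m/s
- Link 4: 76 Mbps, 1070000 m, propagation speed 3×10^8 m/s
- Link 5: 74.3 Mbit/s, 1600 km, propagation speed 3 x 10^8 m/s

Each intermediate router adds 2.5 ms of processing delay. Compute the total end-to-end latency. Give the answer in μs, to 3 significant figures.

32500 μs

L = 1460 × 8 = 11680 bits.
Transmission delays (L/R per hop): 128.352, 201.379, 265.455, 153.684, 157.201 μs; sum = 906.07 μs.
Propagation delays (d/s per hop): 6000, 2000, 4666.67, 3566.67, 5333.33 μs; sum = 21566.7 μs.
Processing at 4 router(s): 4 × 2.5 ms = 10000 μs.
End-to-end = 32500 μs.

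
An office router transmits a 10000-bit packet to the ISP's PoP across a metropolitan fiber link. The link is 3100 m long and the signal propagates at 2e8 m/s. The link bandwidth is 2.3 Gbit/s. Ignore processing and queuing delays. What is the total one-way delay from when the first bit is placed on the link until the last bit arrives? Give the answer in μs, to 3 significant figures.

Transmission delay = L/R = 10000 / 2300000000 = 4.34783 μs.
Propagation delay = d/s = 3100 m / 200000000 m/s = 15.5 μs.
Total = 19.8 μs.

19.8 μs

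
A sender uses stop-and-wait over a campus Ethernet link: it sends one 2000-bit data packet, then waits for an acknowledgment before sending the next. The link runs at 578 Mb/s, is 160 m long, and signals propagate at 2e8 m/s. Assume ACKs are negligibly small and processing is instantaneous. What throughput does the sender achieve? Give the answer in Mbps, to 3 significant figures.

t_tx = L/R = 2000/578000000 = 3.46021e-06 s.
t_prop = 160/200000000 = 8e-07 s; RTT = 1.6e-06 s.
Cycle = t_tx + RTT = 5.06021e-06 s.
Throughput = L / cycle = 2000 / 5.06021e-06 = 395 Mbps.

395 Mbps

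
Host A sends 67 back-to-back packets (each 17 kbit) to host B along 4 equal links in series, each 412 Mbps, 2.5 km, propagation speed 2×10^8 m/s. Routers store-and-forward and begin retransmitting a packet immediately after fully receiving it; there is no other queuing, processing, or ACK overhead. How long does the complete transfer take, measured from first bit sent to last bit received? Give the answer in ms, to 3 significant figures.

Per-hop transmission t_tx = L/R = 17000/412000000 = 0.0412621 ms.
Per-hop propagation t_prop = 2500/200000000 = 0.0125 ms.
Pipeline fill: first packet needs 4·t_tx to clear all hops; remaining 66 packets each add one t_tx.
Total = (4+67-1)·t_tx + 4·t_prop = 70·0.0412621 + 4·0.0125 = 2.94 ms.

2.94 ms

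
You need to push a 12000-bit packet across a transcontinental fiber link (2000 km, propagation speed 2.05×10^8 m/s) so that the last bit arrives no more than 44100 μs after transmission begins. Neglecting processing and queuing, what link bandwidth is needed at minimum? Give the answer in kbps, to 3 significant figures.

Propagation delay = 2000000 / 2.05e+08 = 9756.1 μs.
Transmission budget = 44100 − 9756.1 = 34343.9 μs.
R ≥ L / t_tx = 12000 bits / 0.0343439 s = 349 kbps.

349 kbps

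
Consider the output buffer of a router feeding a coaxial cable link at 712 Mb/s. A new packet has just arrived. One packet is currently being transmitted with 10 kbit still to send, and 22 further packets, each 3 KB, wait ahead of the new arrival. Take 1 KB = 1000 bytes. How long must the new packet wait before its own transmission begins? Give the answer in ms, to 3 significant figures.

0.756 ms

Each queued packet: L/R = 24000/712000000 = 0.0337079 ms.
22 queued → 0.741573 ms.
Plus remaining 10000 bits of current packet: 0.0140449 ms.
Queuing delay = 0.756 ms.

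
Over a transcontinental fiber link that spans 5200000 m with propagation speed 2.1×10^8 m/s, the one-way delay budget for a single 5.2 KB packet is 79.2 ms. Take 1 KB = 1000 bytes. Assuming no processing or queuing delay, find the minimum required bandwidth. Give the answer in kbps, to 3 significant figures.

764 kbps

L = 41600 bits.
Propagation delay = 5200000 / 210000000 = 24.7619 ms.
Transmission budget = 79.2 − 24.7619 = 54.4381 ms.
R ≥ L / t_tx = 41600 bits / 0.0544381 s = 764 kbps.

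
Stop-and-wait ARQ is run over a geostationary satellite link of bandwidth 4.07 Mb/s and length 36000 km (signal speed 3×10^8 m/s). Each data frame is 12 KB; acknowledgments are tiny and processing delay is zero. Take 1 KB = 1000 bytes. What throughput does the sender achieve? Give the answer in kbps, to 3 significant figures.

t_tx = L/R = 96000/4.07e+06 = 0.0235872 s.
t_prop = 36000000/300000000 = 0.12 s; RTT = 0.24 s.
Cycle = t_tx + RTT = 0.263587 s.
Throughput = L / cycle = 96000 / 0.263587 = 364 kbps.

364 kbps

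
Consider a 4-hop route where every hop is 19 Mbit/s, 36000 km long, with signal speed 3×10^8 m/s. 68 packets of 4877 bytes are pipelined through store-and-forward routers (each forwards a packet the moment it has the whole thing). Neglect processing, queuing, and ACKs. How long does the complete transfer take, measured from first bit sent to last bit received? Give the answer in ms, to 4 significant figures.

625.8 ms

Per-hop transmission t_tx = L/R = 39016/19000000 = 2.05347 ms.
Per-hop propagation t_prop = 36000000/300000000 = 120 ms.
Pipeline fill: first packet needs 4·t_tx to clear all hops; remaining 67 packets each add one t_tx.
Total = (4+68-1)·t_tx + 4·t_prop = 71·2.05347 + 4·120 = 625.8 ms.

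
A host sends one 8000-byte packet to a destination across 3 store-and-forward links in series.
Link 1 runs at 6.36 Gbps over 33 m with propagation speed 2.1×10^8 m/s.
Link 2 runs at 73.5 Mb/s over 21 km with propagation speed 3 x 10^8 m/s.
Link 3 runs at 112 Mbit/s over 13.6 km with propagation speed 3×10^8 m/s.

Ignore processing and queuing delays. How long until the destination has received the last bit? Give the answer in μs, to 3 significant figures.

1570 μs

L = 8000 × 8 = 64000 bits.
Transmission delays (L/R per hop): 10.0629, 870.748, 571.429 μs; sum = 1452.24 μs.
Propagation delays (d/s per hop): 0.157143, 70, 45.3333 μs; sum = 115.49 μs.
End-to-end = 1570 μs.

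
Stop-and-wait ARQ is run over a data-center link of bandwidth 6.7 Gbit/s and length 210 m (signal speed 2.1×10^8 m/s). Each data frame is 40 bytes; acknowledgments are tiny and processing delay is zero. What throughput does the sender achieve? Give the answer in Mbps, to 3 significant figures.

t_tx = L/R = 320/6700000000 = 4.77612e-08 s.
t_prop = 210/210000000 = 1e-06 s; RTT = 2e-06 s.
Cycle = t_tx + RTT = 2.04776e-06 s.
Throughput = L / cycle = 320 / 2.04776e-06 = 156 Mbps.

156 Mbps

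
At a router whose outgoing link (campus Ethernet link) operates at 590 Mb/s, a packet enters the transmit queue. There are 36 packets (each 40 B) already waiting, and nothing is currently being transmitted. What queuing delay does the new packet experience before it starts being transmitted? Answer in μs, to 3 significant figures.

Each queued packet: L/R = 320/590000000 = 0.542373 μs.
36 queued → 19.5254 μs.
Queuing delay = 19.5 μs.

19.5 μs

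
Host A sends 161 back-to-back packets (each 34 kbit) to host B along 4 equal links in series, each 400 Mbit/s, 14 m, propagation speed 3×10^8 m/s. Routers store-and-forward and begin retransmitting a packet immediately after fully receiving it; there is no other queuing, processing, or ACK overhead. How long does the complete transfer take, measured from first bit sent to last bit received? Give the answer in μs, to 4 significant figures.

13940 μs

Per-hop transmission t_tx = L/R = 34000/400000000 = 85 μs.
Per-hop propagation t_prop = 14/300000000 = 0.0466667 μs.
Pipeline fill: first packet needs 4·t_tx to clear all hops; remaining 160 packets each add one t_tx.
Total = (4+161-1)·t_tx + 4·t_prop = 164·85 + 4·0.0466667 = 13940 μs.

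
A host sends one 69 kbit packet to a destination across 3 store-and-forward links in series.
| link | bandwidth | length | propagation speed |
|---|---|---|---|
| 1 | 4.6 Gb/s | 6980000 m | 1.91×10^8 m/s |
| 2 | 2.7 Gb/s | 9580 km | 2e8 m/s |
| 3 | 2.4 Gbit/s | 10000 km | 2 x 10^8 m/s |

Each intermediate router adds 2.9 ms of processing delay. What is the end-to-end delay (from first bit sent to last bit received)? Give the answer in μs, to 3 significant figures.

L = 69000 bits.
Transmission delays (L/R per hop): 15, 25.5556, 28.75 μs; sum = 69.3056 μs.
Propagation delays (d/s per hop): 36544.5, 47900, 50000 μs; sum = 134445 μs.
Processing at 2 router(s): 2 × 2.9 ms = 5800 μs.
End-to-end = 140000 μs.

140000 μs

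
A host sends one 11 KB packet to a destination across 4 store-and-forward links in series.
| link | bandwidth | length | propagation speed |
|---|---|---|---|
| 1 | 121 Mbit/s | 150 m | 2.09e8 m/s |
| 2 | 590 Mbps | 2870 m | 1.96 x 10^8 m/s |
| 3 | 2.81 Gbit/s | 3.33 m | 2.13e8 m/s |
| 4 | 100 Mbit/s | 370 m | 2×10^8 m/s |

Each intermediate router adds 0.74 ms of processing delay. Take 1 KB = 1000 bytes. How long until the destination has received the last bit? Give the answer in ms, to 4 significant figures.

4.025 ms

L = 88000 bits.
Transmission delays (L/R per hop): 0.727273, 0.149153, 0.0313167, 0.88 ms; sum = 1.78774 ms.
Propagation delays (d/s per hop): 0.000717703, 0.0146429, 1.56338e-05, 0.00185 ms; sum = 0.0172262 ms.
Processing at 3 router(s): 3 × 0.74 ms = 2.22 ms.
End-to-end = 4.025 ms.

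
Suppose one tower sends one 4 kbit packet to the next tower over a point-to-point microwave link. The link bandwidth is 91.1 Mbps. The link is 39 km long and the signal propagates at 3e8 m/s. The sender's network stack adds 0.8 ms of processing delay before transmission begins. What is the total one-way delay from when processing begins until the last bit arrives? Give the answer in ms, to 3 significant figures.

0.974 ms

L = 4000 bits.
Transmission delay = L/R = 4000 / 91100000 = 0.0439078 ms.
Propagation delay = d/s = 39000 m / 300000000 m/s = 0.13 ms.
Plus processing delay 0.8 ms = 0.8 ms.
Total = 0.974 ms.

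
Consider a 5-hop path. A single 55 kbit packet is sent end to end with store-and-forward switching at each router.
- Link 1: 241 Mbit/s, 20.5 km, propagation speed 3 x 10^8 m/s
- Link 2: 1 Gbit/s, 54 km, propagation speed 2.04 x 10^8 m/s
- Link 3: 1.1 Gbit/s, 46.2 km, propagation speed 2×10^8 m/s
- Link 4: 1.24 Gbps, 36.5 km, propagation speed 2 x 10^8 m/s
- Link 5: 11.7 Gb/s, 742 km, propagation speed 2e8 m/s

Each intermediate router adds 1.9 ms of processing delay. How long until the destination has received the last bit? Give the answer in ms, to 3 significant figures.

L = 55000 bits.
Transmission delays (L/R per hop): 0.228216, 0.055, 0.05, 0.0443548, 0.00470085 ms; sum = 0.382271 ms.
Propagation delays (d/s per hop): 0.0683333, 0.264706, 0.231, 0.1825, 3.71 ms; sum = 4.45654 ms.
Processing at 4 router(s): 4 × 1.9 ms = 7.6 ms.
End-to-end = 12.4 ms.

12.4 ms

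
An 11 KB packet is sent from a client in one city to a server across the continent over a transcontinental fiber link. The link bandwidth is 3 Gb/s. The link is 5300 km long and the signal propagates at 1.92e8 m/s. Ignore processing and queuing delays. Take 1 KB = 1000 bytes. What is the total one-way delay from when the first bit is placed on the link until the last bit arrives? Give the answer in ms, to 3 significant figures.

27.6 ms

L = 88000 bits.
Transmission delay = L/R = 88000 / 3000000000 = 0.0293333 ms.
Propagation delay = d/s = 5300000 m / 192000000 m/s = 27.6042 ms.
Total = 27.6 ms.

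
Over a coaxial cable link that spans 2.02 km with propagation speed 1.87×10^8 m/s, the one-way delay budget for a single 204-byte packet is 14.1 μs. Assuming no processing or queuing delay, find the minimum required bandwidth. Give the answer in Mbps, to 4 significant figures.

L = 1632 bits.
Propagation delay = 2020 / 187000000 = 10.8021 μs.
Transmission budget = 14.1 − 10.8021 = 3.29786 μs.
R ≥ L / t_tx = 1632 bits / 3.29786e-06 s = 494.9 Mbps.

494.9 Mbps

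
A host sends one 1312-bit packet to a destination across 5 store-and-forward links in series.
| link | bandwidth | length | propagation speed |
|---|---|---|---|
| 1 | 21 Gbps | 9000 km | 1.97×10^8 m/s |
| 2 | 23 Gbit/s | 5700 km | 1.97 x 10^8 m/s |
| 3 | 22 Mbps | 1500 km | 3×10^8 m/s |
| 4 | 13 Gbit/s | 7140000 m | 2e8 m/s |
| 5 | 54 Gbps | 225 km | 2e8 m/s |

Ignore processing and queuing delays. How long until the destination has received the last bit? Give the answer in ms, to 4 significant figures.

Transmission delays (L/R per hop): 6.24762e-05, 5.70435e-05, 0.0596364, 0.000100923, 2.42963e-05 ms; sum = 0.0598811 ms.
Propagation delays (d/s per hop): 45.6853, 28.934, 5, 35.7, 1.125 ms; sum = 116.444 ms.
End-to-end = 116.5 ms.

116.5 ms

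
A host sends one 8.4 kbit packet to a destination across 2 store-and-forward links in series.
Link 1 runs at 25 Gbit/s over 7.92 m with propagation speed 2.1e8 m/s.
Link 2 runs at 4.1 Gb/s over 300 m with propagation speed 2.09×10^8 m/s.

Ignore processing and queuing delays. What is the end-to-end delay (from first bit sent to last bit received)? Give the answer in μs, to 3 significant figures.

3.86 μs

L = 8400 bits.
Transmission delays (L/R per hop): 0.336, 2.04878 μs; sum = 2.38478 μs.
Propagation delays (d/s per hop): 0.0377143, 1.43541 μs; sum = 1.47312 μs.
End-to-end = 3.86 μs.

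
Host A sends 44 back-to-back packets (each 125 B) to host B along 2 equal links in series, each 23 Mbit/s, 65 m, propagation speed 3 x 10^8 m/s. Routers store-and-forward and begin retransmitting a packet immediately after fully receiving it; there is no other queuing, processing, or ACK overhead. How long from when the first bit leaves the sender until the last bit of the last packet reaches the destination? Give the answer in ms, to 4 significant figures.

1.957 ms

Per-hop transmission t_tx = L/R = 1000/23000000 = 0.0434783 ms.
Per-hop propagation t_prop = 65/300000000 = 0.000216667 ms.
Pipeline fill: first packet needs 2·t_tx to clear all hops; remaining 43 packets each add one t_tx.
Total = (2+44-1)·t_tx + 2·t_prop = 45·0.0434783 + 2·0.000216667 = 1.957 ms.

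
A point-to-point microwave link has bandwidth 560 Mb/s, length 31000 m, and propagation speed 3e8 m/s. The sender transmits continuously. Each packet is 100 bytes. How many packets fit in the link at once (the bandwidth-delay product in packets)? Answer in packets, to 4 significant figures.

Propagation delay = 31000 / 300000000 = 0.000103333 s.
BDP = R × t_prop = 560000000 × 0.000103333 = 57866.7 bits.
In packets of 800 bits: 72.33 packets.

72.33 packets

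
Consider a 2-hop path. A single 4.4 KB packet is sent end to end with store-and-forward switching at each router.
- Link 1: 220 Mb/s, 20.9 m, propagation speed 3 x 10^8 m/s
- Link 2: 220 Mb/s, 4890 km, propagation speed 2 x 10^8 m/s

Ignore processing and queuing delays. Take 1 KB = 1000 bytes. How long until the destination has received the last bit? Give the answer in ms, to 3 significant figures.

L = 35200 bits.
Transmission delay per hop = L/R = 35200/220000000 = 0.16 ms; 2 hops → 0.32 ms.
Propagation delays (d/s per hop): 6.96667e-05, 24.45 ms; sum = 24.4501 ms.
End-to-end = 24.8 ms.

24.8 ms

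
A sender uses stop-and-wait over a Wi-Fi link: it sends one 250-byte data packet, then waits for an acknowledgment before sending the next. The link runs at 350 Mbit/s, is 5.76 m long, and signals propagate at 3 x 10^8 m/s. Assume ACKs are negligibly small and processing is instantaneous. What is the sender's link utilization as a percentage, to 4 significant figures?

t_tx = L/R = 2000/350000000 = 5.71429e-06 s.
t_prop = 5.76/300000000 = 1.92e-08 s; RTT = 3.84e-08 s.
Cycle = t_tx + RTT = 5.75269e-06 s.
Utilization = t_tx / cycle = 5.71429e-06/5.75269e-06 = 99.33 %.

99.33 %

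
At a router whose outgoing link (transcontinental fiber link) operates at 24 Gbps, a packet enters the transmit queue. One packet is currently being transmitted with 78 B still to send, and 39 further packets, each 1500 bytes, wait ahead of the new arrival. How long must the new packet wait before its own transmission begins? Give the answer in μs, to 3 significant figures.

19.5 μs

Each queued packet: L/R = 12000/24000000000 = 0.5 μs.
39 queued → 19.5 μs.
Plus remaining 624 bits of current packet: 0.026 μs.
Queuing delay = 19.5 μs.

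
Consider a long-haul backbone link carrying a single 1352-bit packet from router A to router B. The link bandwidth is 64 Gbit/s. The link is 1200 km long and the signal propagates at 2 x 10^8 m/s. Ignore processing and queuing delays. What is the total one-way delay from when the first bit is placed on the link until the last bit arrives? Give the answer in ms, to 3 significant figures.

6.00 ms

Transmission delay = L/R = 1352 / 64000000000 = 2.1125e-05 ms.
Propagation delay = d/s = 1200000 m / 200000000 m/s = 6 ms.
Total = 6.00 ms.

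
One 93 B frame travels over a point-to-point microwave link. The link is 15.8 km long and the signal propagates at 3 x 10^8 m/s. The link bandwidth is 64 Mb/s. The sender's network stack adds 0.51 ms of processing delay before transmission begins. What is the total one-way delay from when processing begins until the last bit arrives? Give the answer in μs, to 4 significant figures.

574.3 μs

L = 93 × 8 = 744 bits.
Transmission delay = L/R = 744 / 64000000 = 11.625 μs.
Propagation delay = d/s = 15800 m / 300000000 m/s = 52.6667 μs.
Plus processing delay 0.51 ms = 510 μs.
Total = 574.3 μs.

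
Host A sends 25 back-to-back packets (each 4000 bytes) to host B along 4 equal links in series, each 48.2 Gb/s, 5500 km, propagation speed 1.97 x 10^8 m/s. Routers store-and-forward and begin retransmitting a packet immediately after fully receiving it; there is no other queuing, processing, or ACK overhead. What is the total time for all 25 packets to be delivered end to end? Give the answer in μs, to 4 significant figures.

Per-hop transmission t_tx = L/R = 32000/48200000000 = 0.6639 μs.
Per-hop propagation t_prop = 5500000/197000000 = 27918.8 μs.
Pipeline fill: first packet needs 4·t_tx to clear all hops; remaining 24 packets each add one t_tx.
Total = (4+25-1)·t_tx + 4·t_prop = 28·0.6639 + 4·27918.8 = 111700 μs.

111700 μs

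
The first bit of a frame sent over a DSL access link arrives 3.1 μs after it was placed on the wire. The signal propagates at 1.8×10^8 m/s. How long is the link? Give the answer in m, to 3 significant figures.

558 m

d = s × t_prop = 180000000 × 3.1e-06 = 558 m.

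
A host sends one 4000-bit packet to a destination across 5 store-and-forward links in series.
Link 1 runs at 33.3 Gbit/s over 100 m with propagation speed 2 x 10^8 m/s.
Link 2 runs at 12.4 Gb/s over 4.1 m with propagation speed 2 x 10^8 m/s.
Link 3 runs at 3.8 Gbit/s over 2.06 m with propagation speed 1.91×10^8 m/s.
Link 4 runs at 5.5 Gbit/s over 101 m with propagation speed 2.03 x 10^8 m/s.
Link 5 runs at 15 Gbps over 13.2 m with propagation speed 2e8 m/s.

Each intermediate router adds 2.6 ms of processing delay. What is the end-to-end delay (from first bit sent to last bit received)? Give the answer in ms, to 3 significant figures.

10.4 ms

Transmission delays (L/R per hop): 0.00012012, 0.000322581, 0.00105263, 0.000727273, 0.000266667 ms; sum = 0.00248927 ms.
Propagation delays (d/s per hop): 0.0005, 2.05e-05, 1.07853e-05, 0.000497537, 6.6e-05 ms; sum = 0.00109482 ms.
Processing at 4 router(s): 4 × 2.6 ms = 10.4 ms.
End-to-end = 10.4 ms.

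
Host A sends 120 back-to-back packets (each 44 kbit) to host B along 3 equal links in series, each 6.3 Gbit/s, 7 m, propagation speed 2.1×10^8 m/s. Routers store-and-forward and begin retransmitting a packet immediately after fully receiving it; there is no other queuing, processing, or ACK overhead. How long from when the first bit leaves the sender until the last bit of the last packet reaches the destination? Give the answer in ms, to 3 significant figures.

0.852 ms

Per-hop transmission t_tx = L/R = 44000/6300000000 = 0.00698413 ms.
Per-hop propagation t_prop = 7/210000000 = 3.33333e-05 ms.
Pipeline fill: first packet needs 3·t_tx to clear all hops; remaining 119 packets each add one t_tx.
Total = (3+120-1)·t_tx + 3·t_prop = 122·0.00698413 + 3·3.33333e-05 = 0.852 ms.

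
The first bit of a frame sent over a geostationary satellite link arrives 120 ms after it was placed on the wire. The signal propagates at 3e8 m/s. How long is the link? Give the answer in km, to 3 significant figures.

d = s × t_prop = 300000000 × 0.12 = 36000 km.

36000 km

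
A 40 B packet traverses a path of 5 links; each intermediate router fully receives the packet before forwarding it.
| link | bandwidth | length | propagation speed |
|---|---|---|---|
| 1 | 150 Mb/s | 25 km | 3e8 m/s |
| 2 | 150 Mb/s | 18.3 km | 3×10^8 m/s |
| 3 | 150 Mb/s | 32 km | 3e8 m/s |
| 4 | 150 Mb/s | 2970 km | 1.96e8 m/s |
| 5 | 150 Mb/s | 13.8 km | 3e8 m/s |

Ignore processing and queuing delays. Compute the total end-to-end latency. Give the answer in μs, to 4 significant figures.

15460 μs

L = 40 × 8 = 320 bits.
Transmission delay per hop = L/R = 320/150000000 = 2.13333 μs; 5 hops → 10.6667 μs.
Propagation delays (d/s per hop): 83.3333, 61, 106.667, 15153.1, 46 μs; sum = 15450.1 μs.
End-to-end = 15460 μs.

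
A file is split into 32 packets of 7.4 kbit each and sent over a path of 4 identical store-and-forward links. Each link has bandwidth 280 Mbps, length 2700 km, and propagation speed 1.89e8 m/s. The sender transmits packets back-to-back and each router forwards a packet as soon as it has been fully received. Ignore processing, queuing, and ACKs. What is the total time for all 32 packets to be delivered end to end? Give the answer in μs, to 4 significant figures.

Per-hop transmission t_tx = L/R = 7400/280000000 = 26.4286 μs.
Per-hop propagation t_prop = 2700000/189000000 = 14285.7 μs.
Pipeline fill: first packet needs 4·t_tx to clear all hops; remaining 31 packets each add one t_tx.
Total = (4+32-1)·t_tx + 4·t_prop = 35·26.4286 + 4·14285.7 = 58070 μs.

58070 μs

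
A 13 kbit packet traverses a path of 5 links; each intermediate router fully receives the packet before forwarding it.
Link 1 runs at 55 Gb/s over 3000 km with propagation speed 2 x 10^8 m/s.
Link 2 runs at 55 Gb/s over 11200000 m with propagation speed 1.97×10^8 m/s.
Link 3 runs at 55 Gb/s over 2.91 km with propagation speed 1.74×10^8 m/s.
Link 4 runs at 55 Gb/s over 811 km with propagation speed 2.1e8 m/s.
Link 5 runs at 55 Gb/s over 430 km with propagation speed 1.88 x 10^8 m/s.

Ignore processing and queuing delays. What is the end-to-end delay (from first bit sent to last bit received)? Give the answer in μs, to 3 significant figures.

L = 13000 bits.
Transmission delay per hop = L/R = 13000/55000000000 = 0.236364 μs; 5 hops → 1.18182 μs.
Propagation delays (d/s per hop): 15000, 56852.8, 16.7241, 3861.9, 2287.23 μs; sum = 78018.7 μs.
End-to-end = 78000 μs.

78000 μs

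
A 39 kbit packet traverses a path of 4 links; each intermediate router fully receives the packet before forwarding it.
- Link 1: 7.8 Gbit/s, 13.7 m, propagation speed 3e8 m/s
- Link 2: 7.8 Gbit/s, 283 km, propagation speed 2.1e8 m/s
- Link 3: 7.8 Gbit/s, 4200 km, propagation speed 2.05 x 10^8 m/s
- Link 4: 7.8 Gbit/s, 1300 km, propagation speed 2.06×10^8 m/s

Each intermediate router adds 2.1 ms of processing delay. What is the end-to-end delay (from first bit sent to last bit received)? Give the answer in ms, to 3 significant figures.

L = 39000 bits.
Transmission delay per hop = L/R = 39000/7800000000 = 0.005 ms; 4 hops → 0.02 ms.
Propagation delays (d/s per hop): 4.56667e-05, 1.34762, 20.4878, 6.31068 ms; sum = 28.1461 ms.
Processing at 3 router(s): 3 × 2.1 ms = 6.3 ms.
End-to-end = 34.5 ms.

34.5 ms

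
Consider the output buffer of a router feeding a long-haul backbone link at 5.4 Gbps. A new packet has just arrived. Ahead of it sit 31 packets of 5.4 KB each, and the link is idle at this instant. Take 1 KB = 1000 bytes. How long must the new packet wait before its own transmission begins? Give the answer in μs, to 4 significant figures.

248.0 μs

Each queued packet: L/R = 43200/5400000000 = 8 μs.
31 queued → 248 μs.
Queuing delay = 248.0 μs.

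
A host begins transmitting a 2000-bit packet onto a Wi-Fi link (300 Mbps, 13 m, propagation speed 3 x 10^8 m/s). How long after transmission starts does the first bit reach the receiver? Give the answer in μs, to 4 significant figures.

First bit experiences only propagation delay: d/s = 13/300000000 = 0.04333 μs.

0.04333 μs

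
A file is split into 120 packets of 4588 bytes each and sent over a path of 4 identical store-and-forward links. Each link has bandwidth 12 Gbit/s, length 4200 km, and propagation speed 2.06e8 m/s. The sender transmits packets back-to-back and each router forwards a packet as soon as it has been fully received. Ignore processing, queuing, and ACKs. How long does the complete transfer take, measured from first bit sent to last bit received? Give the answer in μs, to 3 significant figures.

Per-hop transmission t_tx = L/R = 36704/12000000000 = 3.05867 μs.
Per-hop propagation t_prop = 4200000/206000000 = 20388.3 μs.
Pipeline fill: first packet needs 4·t_tx to clear all hops; remaining 119 packets each add one t_tx.
Total = (4+120-1)·t_tx + 4·t_prop = 123·3.05867 + 4·20388.3 = 81900 μs.

81900 μs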